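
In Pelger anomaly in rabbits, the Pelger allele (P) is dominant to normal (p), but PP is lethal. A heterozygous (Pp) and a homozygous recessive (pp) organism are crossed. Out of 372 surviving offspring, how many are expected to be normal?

Cross: Pp × pp
Punnett square offspring (before lethality): 2 Pp, 2 pp
No PP offspring are produced in this cross.
normal: 2 out of 4 → fraction 1/2
Expected count = 1/2 × 372 = 186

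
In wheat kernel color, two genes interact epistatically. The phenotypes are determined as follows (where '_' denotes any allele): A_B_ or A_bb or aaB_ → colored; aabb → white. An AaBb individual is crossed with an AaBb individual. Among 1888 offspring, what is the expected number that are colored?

Cross: AaBb × AaBb — consider each gene separately:
A gene: Aa × Aa → 1 AA, 2 Aa, 1 aa → 3 A_ : 1 aa (out of 4)
B gene: Bb × Bb → 1 BB, 2 Bb, 1 bb → 3 B_ : 1 bb (out of 4)
Genotype classes (out of 4 × 4 = 16): A_B_ = 3×3 = 9; A_bb = 3×1 = 3; aaB_ = 1×3 = 3; aabb = 1×1 = 1
Apply the phenotype rules: A_B_ (9) + A_bb (3) + aaB_ (3) → colored; aabb (1) → white
Phenotype counts (out of 16): 15 colored, 1 white
colored: 15 out of 16 → fraction 15/16
Expected count = 15/16 × 1888 = 1770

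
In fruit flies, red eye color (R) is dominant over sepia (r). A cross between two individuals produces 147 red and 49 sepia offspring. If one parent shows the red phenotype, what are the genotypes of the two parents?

Observed offspring: 147 red, 49 sepia
The observed ratio simplifies to 3:1. Sepia (rr) offspring appear, so each parent must contribute one r allele. The parent stated to show red carries R, so it is Rr. The other parent is then either Rr or rr: Rr × rr would give a 1:1 split, whereas Rr × Rr gives 3:1 — matching the data. So both parents are heterozygous (Rr × Rr).
Parent genotypes: Rr × Rr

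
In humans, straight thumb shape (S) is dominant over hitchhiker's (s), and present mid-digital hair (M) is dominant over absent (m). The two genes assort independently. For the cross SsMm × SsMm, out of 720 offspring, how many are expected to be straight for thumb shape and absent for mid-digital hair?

Dihybrid cross SsMm × SsMm — consider each gene separately:
thumb shape: Ss × Ss → 1 SS, 2 Ss, 1 ss → 3 S_ : 1 ss (out of 4)
mid-digital hair: Mm × Mm → 1 MM, 2 Mm, 1 mm → 3 M_ : 1 mm (out of 4)
Looking for: straight (S_) and absent (mm)
P(straight) = 3/4, P(absent) = 1/4
P(both) = 3/4 × 1/4 = 3/16
Expected count = 3/16 × 720 = 135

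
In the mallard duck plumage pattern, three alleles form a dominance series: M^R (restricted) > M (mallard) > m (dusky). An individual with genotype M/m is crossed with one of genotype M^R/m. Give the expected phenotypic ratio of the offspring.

Cross: M/m × M^R/m
Allele dominance: M^R > M > m
Offspring genotypes: 1 M^R/M, 1 M/m, 1 M^R/m, 1 m/m
Phenotype counts: 2 restricted, 1 mallard, 1 dusky
Ratio: 2 restricted : 1 mallard : 1 dusky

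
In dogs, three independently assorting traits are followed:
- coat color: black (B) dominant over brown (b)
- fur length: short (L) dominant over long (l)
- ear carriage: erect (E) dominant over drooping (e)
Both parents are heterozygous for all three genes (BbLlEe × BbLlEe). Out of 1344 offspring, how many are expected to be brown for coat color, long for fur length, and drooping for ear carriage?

Trihybrid cross: BbLlEe × BbLlEe
Each trait segregates independently with a 3:1 phenotypic ratio, so each gene contributes 3/4 (dominant) or 1/4 (recessive).
Target: brown (coat color), long (fur length), drooping (ear carriage)
Probability = product of independent per-trait probabilities
= 1/4 × 1/4 × 1/4 = 1/64
Expected count = 1/64 × 1344 = 21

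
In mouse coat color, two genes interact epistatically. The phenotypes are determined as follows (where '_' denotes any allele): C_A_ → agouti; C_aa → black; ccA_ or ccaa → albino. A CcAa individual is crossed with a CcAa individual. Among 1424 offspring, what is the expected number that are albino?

Cross: CcAa × CcAa — consider each gene separately:
C gene: Cc × Cc → 1 CC, 2 Cc, 1 cc → 3 C_ : 1 cc (out of 4)
A gene: Aa × Aa → 1 AA, 2 Aa, 1 aa → 3 A_ : 1 aa (out of 4)
Genotype classes (out of 4 × 4 = 16): C_A_ = 3×3 = 9; C_aa = 3×1 = 3; ccA_ = 1×3 = 3; ccaa = 1×1 = 1
Apply the phenotype rules: C_A_ (9) → agouti; C_aa (3) → black; ccA_ (3) + ccaa (1) → albino
Phenotype counts (out of 16): 9 agouti, 3 black, 4 albino
albino: 4 out of 16 → fraction 1/4
Expected count = 1/4 × 1424 = 356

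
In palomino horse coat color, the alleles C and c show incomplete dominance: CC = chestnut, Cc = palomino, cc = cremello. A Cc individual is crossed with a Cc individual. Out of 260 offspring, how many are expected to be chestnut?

Punnett square for Cc × Cc:
Offspring genotypes: 1 CC, 2 Cc, 1 cc
Phenotype counts: 1 chestnut, 2 palomino, 1 cremello
chestnut: 1 out of 4 → fraction 1/4
Expected count = 1/4 × 260 = 65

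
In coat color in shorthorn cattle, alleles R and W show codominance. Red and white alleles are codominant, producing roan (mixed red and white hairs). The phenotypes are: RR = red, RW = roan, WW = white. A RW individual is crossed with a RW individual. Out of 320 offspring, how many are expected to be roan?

Punnett square for RW × RW:
Offspring genotypes: 1 RR, 2 RW, 1 WW
Phenotype counts: 1 red, 2 roan, 1 white
roan: 2 out of 4 → fraction 1/2
Expected count = 1/2 × 320 = 160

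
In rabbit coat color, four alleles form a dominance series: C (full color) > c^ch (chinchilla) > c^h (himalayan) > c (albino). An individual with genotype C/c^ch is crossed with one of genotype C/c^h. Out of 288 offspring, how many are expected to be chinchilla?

Cross: C/c^ch × C/c^h
Allele dominance: C > c^ch > c^h > c
Offspring genotypes: 1 C/C, 1 C/c^h, 1 C/c^ch, 1 c^ch/c^h
Phenotype counts: 3 full color, 1 chinchilla
chinchilla: 1 out of 4 → fraction 1/4
Expected count = 1/4 × 288 = 72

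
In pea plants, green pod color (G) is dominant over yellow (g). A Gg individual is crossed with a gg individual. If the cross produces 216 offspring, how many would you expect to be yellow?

Punnett square for Gg × gg:
Offspring genotypes: 2 Gg, 2 gg
green: 2, yellow: 2
yellow: 2 out of 4 → fraction 1/2
Expected count = 1/2 × 216 = 108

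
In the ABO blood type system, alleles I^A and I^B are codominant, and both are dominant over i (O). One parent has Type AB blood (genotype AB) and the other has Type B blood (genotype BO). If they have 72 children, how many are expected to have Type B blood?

Cross: AB × BO
Possible offspring genotypes: 1 AB, 1 AO, 1 BB, 1 BO
Blood type counts: 1 Type AB, 1 Type A, 2 Type B
Probability of Type B: 2/4 = 1/2
Expected count = 1/2 × 72 = 36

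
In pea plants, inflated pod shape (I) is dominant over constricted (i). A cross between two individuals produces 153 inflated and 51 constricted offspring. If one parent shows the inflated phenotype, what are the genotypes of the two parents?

Observed offspring: 153 inflated, 51 constricted
The observed ratio simplifies to 3:1. Constricted (ii) offspring appear, so each parent must contribute one i allele. The parent stated to show inflated carries I, so it is Ii. The other parent is then either Ii or ii: Ii × ii would give a 1:1 split, whereas Ii × Ii gives 3:1 — matching the data. So both parents are heterozygous (Ii × Ii).
Parent genotypes: Ii × Ii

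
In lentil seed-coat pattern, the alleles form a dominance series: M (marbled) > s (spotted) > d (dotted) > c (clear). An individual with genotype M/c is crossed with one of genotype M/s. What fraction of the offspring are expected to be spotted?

Cross: M/c × M/s
Allele dominance: M > s > d > c
Offspring genotypes: 1 M/M, 1 M/s, 1 M/c, 1 s/c
Phenotype counts: 3 marbled, 1 spotted
spotted: 1 out of 4
Probability: 1/4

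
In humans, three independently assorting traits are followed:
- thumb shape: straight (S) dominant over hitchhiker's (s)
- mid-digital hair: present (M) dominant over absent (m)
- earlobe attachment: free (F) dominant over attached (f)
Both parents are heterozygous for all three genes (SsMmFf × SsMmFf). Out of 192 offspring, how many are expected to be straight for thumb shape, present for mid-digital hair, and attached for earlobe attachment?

Trihybrid cross: SsMmFf × SsMmFf
Each trait segregates independently with a 3:1 phenotypic ratio, so each gene contributes 3/4 (dominant) or 1/4 (recessive).
Target: straight (thumb shape), present (mid-digital hair), attached (earlobe attachment)
Probability = product of independent per-trait probabilities
= 3/4 × 3/4 × 1/4 = 9/64
Expected count = 9/64 × 192 = 27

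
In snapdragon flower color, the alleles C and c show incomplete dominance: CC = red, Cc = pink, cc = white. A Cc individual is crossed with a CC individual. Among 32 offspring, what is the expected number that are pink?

Punnett square for Cc × CC:
Offspring genotypes: 2 CC, 2 Cc
Phenotype counts: 2 red, 2 pink
pink: 2 out of 4 → fraction 1/2
Expected count = 1/2 × 32 = 16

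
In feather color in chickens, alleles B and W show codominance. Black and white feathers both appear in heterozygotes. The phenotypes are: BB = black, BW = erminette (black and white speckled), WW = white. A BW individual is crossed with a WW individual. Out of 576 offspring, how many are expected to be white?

Punnett square for BW × WW:
Offspring genotypes: 2 BW, 2 WW
Phenotype counts: 2 erminette (black and white speckled), 2 white
white: 2 out of 4 → fraction 1/2
Expected count = 1/2 × 576 = 288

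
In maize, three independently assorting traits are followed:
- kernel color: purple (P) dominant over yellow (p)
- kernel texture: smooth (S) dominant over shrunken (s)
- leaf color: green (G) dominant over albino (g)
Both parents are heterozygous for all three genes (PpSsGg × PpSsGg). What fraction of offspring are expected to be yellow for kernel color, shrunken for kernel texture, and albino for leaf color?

Trihybrid cross: PpSsGg × PpSsGg
Each trait segregates independently with a 3:1 phenotypic ratio, so each gene contributes 3/4 (dominant) or 1/4 (recessive).
Target: yellow (kernel color), shrunken (kernel texture), albino (leaf color)
Probability = product of independent per-trait probabilities
= 1/4 × 1/4 × 1/4 = 1/64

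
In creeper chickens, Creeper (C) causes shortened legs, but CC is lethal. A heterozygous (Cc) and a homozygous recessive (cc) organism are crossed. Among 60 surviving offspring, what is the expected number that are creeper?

Cross: Cc × cc
Punnett square offspring (before lethality): 2 Cc, 2 cc
No CC offspring are produced in this cross.
creeper: 2 out of 4 → fraction 1/2
Expected count = 1/2 × 60 = 30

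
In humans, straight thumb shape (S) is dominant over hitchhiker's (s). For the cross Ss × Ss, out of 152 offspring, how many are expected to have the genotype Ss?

Punnett square for Ss × Ss:
Offspring genotypes: 1 SS, 2 Ss, 1 ss
Total offspring: 4
Count with target: 2
Probability: 2/4 = 1/2
Expected count = 1/2 × 152 = 76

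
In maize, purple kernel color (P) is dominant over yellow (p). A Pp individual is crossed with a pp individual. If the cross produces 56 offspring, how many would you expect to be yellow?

Punnett square for Pp × pp:
Offspring genotypes: 2 Pp, 2 pp
purple: 2, yellow: 2
yellow: 2 out of 4 → fraction 1/2
Expected count = 1/2 × 56 = 28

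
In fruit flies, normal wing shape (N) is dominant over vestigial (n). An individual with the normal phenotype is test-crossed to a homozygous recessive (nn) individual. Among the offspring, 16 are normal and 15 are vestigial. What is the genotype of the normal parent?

Test cross: ? × nn
Offspring: 16 normal, 15 vestigial — approximately 1:1.
A 1:1 ratio in a test cross indicates the unknown parent is heterozygous (Nn).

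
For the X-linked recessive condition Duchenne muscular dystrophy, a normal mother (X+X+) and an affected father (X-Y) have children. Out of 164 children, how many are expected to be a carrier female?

Cross: X+X+ × X-Y
Offspring: 2 X+X-, 2 X+Y
Probability of a carrier female: 2/4 = 1/2
Expected count = 1/2 × 164 = 82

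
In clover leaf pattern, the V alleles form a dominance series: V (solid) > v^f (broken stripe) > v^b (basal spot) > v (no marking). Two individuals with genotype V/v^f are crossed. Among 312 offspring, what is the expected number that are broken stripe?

Cross: V/v^f × V/v^f
Allele dominance: V > v^f > v^b > v
Offspring genotypes: 1 V/V, 2 V/v^f, 1 v^f/v^f
Phenotype counts: 3 solid, 1 broken stripe
broken stripe: 1 out of 4 → fraction 1/4
Expected count = 1/4 × 312 = 78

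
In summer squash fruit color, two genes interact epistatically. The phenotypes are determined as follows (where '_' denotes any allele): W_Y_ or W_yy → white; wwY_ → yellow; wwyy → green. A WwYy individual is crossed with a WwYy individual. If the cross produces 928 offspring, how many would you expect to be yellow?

Cross: WwYy × WwYy — consider each gene separately:
W gene: Ww × Ww → 1 WW, 2 Ww, 1 ww → 3 W_ : 1 ww (out of 4)
Y gene: Yy × Yy → 1 YY, 2 Yy, 1 yy → 3 Y_ : 1 yy (out of 4)
Genotype classes (out of 4 × 4 = 16): W_Y_ = 3×3 = 9; W_yy = 3×1 = 3; wwY_ = 1×3 = 3; wwyy = 1×1 = 1
Apply the phenotype rules: W_Y_ (9) + W_yy (3) → white; wwY_ (3) → yellow; wwyy (1) → green
Phenotype counts (out of 16): 12 white, 3 yellow, 1 green
yellow: 3 out of 16 → fraction 3/16
Expected count = 3/16 × 928 = 174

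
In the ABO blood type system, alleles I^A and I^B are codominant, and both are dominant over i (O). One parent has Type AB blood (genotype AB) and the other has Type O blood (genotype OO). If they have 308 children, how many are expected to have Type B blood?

Cross: AB × OO
Possible offspring genotypes: 2 AO, 2 BO
Blood type counts: 2 Type A, 2 Type B
Probability of Type B: 2/4 = 1/2
Expected count = 1/2 × 308 = 154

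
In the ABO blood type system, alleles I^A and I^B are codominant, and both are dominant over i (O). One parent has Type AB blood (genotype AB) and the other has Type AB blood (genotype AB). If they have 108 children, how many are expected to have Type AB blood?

Cross: AB × AB
Possible offspring genotypes: 1 AA, 2 AB, 1 BB
Blood type counts: 1 Type A, 2 Type AB, 1 Type B
Probability of Type AB: 2/4 = 1/2
Expected count = 1/2 × 108 = 54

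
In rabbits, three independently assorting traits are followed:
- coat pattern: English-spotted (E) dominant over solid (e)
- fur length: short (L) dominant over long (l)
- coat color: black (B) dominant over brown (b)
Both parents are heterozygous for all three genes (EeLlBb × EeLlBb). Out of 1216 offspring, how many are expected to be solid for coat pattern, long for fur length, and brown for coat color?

Trihybrid cross: EeLlBb × EeLlBb
Each trait segregates independently with a 3:1 phenotypic ratio, so each gene contributes 3/4 (dominant) or 1/4 (recessive).
Target: solid (coat pattern), long (fur length), brown (coat color)
Probability = product of independent per-trait probabilities
= 1/4 × 1/4 × 1/4 = 1/64
Expected count = 1/64 × 1216 = 19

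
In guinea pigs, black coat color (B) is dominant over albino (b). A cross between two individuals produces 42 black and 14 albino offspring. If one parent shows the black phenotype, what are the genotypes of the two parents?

Observed offspring: 42 black, 14 albino
The observed ratio simplifies to 3:1. Albino (bb) offspring appear, so each parent must contribute one b allele. The parent stated to show black carries B, so it is Bb. The other parent is then either Bb or bb: Bb × bb would give a 1:1 split, whereas Bb × Bb gives 3:1 — matching the data. So both parents are heterozygous (Bb × Bb).
Parent genotypes: Bb × Bb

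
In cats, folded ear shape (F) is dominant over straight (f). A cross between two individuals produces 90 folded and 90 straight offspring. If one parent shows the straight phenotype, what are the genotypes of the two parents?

Observed offspring: 90 folded, 90 straight
The observed ratio simplifies to 1:1. One parent shows straight, so its genotype must be ff. A 1:1 offspring split requires the other parent to be heterozygous (Ff).
Parent genotypes: ff × Ff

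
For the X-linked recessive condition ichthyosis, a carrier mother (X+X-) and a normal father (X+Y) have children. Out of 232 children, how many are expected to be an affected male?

Cross: X+X- × X+Y
Offspring: 1 X+X+, 1 X+Y, 1 X+X-, 1 X-Y
Probability of an affected male: 1/4
Expected count = 1/4 × 232 = 58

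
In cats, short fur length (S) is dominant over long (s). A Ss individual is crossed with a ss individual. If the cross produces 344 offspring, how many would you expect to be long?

Punnett square for Ss × ss:
Offspring genotypes: 2 Ss, 2 ss
short: 2, long: 2
long: 2 out of 4 → fraction 1/2
Expected count = 1/2 × 344 = 172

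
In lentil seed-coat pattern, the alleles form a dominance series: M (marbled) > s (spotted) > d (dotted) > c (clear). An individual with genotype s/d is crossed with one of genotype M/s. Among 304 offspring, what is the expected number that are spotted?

Cross: s/d × M/s
Allele dominance: M > s > d > c
Offspring genotypes: 1 M/s, 1 s/s, 1 M/d, 1 s/d
Phenotype counts: 2 marbled, 2 spotted
spotted: 2 out of 4 → fraction 1/2
Expected count = 1/2 × 304 = 152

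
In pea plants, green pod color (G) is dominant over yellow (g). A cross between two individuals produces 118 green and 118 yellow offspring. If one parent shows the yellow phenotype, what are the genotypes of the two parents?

Observed offspring: 118 green, 118 yellow
The observed ratio simplifies to 1:1. One parent shows yellow, so its genotype must be gg. A 1:1 offspring split requires the other parent to be heterozygous (Gg).
Parent genotypes: gg × Gg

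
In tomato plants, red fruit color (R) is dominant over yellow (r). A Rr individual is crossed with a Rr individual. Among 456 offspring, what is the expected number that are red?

Punnett square for Rr × Rr:
Offspring genotypes: 1 RR, 2 Rr, 1 rr
red: 3, yellow: 1
red: 3 out of 4 → fraction 3/4
Expected count = 3/4 × 456 = 342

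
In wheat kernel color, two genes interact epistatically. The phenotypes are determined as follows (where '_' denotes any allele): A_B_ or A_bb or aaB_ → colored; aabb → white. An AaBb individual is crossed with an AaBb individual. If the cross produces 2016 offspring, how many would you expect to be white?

Cross: AaBb × AaBb — consider each gene separately:
A gene: Aa × Aa → 1 AA, 2 Aa, 1 aa → 3 A_ : 1 aa (out of 4)
B gene: Bb × Bb → 1 BB, 2 Bb, 1 bb → 3 B_ : 1 bb (out of 4)
Genotype classes (out of 4 × 4 = 16): A_B_ = 3×3 = 9; A_bb = 3×1 = 3; aaB_ = 1×3 = 3; aabb = 1×1 = 1
Apply the phenotype rules: A_B_ (9) + A_bb (3) + aaB_ (3) → colored; aabb (1) → white
Phenotype counts (out of 16): 15 colored, 1 white
white: 1 out of 16 → fraction 1/16
Expected count = 1/16 × 2016 = 126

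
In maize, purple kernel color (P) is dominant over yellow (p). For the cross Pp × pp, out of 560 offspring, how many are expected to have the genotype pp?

Punnett square for Pp × pp:
Offspring genotypes: 2 Pp, 2 pp
Total offspring: 4
Count with target: 2
Probability: 2/4 = 1/2
Expected count = 1/2 × 560 = 280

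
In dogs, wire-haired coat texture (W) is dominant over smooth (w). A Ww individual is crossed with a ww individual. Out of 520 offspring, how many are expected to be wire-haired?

Punnett square for Ww × ww:
Offspring genotypes: 2 Ww, 2 ww
wire-haired: 2, smooth: 2
wire-haired: 2 out of 4 → fraction 1/2
Expected count = 1/2 × 520 = 260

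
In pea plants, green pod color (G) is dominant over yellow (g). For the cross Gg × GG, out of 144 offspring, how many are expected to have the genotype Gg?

Punnett square for Gg × GG:
Offspring genotypes: 2 GG, 2 Gg
Total offspring: 4
Count with target: 2
Probability: 2/4 = 1/2
Expected count = 1/2 × 144 = 72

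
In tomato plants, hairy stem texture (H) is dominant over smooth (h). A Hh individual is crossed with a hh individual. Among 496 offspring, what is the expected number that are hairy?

Punnett square for Hh × hh:
Offspring genotypes: 2 Hh, 2 hh
hairy: 2, smooth: 2
hairy: 2 out of 4 → fraction 1/2
Expected count = 1/2 × 496 = 248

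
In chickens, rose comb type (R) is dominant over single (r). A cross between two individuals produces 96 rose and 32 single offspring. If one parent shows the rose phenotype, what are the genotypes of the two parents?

Observed offspring: 96 rose, 32 single
The observed ratio simplifies to 3:1. Single (rr) offspring appear, so each parent must contribute one r allele. The parent stated to show rose carries R, so it is Rr. The other parent is then either Rr or rr: Rr × rr would give a 1:1 split, whereas Rr × Rr gives 3:1 — matching the data. So both parents are heterozygous (Rr × Rr).
Parent genotypes: Rr × Rr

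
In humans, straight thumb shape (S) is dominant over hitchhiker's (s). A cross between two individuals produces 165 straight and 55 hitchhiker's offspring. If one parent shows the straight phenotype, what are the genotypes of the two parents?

Observed offspring: 165 straight, 55 hitchhiker's
The observed ratio simplifies to 3:1. Hitchhiker's (ss) offspring appear, so each parent must contribute one s allele. The parent stated to show straight carries S, so it is Ss. The other parent is then either Ss or ss: Ss × ss would give a 1:1 split, whereas Ss × Ss gives 3:1 — matching the data. So both parents are heterozygous (Ss × Ss).
Parent genotypes: Ss × Ss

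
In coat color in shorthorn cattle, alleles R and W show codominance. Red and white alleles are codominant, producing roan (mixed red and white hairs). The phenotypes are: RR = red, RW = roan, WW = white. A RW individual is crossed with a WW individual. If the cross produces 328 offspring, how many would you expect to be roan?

Punnett square for RW × WW:
Offspring genotypes: 2 RW, 2 WW
Phenotype counts: 2 roan, 2 white
roan: 2 out of 4 → fraction 1/2
Expected count = 1/2 × 328 = 164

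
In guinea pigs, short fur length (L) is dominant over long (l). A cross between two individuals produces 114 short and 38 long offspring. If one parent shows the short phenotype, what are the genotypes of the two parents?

Observed offspring: 114 short, 38 long
The observed ratio simplifies to 3:1. Long (ll) offspring appear, so each parent must contribute one l allele. The parent stated to show short carries L, so it is Ll. The other parent is then either Ll or ll: Ll × ll would give a 1:1 split, whereas Ll × Ll gives 3:1 — matching the data. So both parents are heterozygous (Ll × Ll).
Parent genotypes: Ll × Ll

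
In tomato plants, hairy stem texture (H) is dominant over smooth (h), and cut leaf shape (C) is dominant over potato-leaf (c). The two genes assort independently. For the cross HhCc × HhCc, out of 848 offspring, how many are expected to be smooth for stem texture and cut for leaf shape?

Dihybrid cross HhCc × HhCc — consider each gene separately:
stem texture: Hh × Hh → 1 HH, 2 Hh, 1 hh → 3 H_ : 1 hh (out of 4)
leaf shape: Cc × Cc → 1 CC, 2 Cc, 1 cc → 3 C_ : 1 cc (out of 4)
Looking for: smooth (hh) and cut (C_)
P(smooth) = 1/4, P(cut) = 3/4
P(both) = 1/4 × 3/4 = 3/16
Expected count = 3/16 × 848 = 159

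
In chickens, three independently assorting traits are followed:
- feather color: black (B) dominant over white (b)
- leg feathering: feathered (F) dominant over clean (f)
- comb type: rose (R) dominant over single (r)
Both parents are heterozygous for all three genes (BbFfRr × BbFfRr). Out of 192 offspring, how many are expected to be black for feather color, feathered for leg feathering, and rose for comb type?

Trihybrid cross: BbFfRr × BbFfRr
Each trait segregates independently with a 3:1 phenotypic ratio, so each gene contributes 3/4 (dominant) or 1/4 (recessive).
Target: black (feather color), feathered (leg feathering), rose (comb type)
Probability = product of independent per-trait probabilities
= 3/4 × 3/4 × 3/4 = 27/64
Expected count = 27/64 × 192 = 81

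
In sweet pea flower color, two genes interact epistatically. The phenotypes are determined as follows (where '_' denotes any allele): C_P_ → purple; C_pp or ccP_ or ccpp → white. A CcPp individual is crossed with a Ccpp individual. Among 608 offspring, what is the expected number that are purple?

Cross: CcPp × Ccpp — consider each gene separately:
C gene: Cc × Cc → 1 CC, 2 Cc, 1 cc → 3 C_ : 1 cc (out of 4)
P gene: Pp × pp → 2 Pp, 2 pp → 2 P_ : 2 pp (out of 4)
Genotype classes (out of 4 × 4 = 16): C_P_ = 3×2 = 6; C_pp = 3×2 = 6; ccP_ = 1×2 = 2; ccpp = 1×2 = 2
Apply the phenotype rules: C_P_ (6) → purple; C_pp (6) + ccP_ (2) + ccpp (2) → white
Phenotype counts (out of 16): 6 purple, 10 white
purple: 6 out of 16 → fraction 3/8
Expected count = 3/8 × 608 = 228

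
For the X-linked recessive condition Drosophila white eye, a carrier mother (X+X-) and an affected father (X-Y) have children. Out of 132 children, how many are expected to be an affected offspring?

Cross: X+X- × X-Y
Offspring: 1 X+X-, 1 X+Y, 1 X-X-, 1 X-Y
Probability of an affected offspring: 2/4 = 1/2
Expected count = 1/2 × 132 = 66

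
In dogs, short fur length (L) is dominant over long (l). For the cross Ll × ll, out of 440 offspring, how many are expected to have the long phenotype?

Punnett square for Ll × ll:
Offspring genotypes: 2 Ll, 2 ll
Total offspring: 4
Count with target: 2
Probability: 2/4 = 1/2
Expected count = 1/2 × 440 = 220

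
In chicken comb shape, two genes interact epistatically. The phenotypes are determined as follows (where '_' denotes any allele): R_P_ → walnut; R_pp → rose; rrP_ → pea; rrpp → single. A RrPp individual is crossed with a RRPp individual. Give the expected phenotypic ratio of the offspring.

Cross: RrPp × RRPp — consider each gene separately:
R gene: Rr × RR → 2 RR, 2 Rr → 4 R_ (out of 4)
P gene: Pp × Pp → 1 PP, 2 Pp, 1 pp → 3 P_ : 1 pp (out of 4)
Genotype classes (out of 4 × 4 = 16): R_P_ = 4×3 = 12; R_pp = 4×1 = 4
Apply the phenotype rules: R_P_ (12) → walnut; R_pp (4) → rose
Phenotype counts (out of 16): 12 walnut, 4 rose
Ratio: 3 walnut : 1 rose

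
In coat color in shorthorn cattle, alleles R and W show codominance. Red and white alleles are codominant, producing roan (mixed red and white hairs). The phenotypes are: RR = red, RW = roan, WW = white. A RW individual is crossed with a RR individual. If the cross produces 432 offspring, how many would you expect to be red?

Punnett square for RW × RR:
Offspring genotypes: 2 RR, 2 RW
Phenotype counts: 2 red, 2 roan
red: 2 out of 4 → fraction 1/2
Expected count = 1/2 × 432 = 216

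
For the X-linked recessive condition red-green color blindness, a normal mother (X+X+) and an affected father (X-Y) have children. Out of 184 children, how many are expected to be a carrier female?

Cross: X+X+ × X-Y
Offspring: 2 X+X-, 2 X+Y
Probability of a carrier female: 2/4 = 1/2
Expected count = 1/2 × 184 = 92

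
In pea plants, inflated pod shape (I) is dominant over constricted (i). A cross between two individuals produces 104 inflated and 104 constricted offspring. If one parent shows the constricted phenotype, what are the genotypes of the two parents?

Observed offspring: 104 inflated, 104 constricted
The observed ratio simplifies to 1:1. One parent shows constricted, so its genotype must be ii. A 1:1 offspring split requires the other parent to be heterozygous (Ii).
Parent genotypes: ii × Ii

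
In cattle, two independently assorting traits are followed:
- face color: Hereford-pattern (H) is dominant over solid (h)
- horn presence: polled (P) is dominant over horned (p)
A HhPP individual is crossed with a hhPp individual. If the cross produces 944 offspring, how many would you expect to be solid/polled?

Dihybrid cross HhPP × hhPp — consider each gene separately:
face color: Hh × hh → 2 Hh, 2 hh → 2 H_ : 2 hh (out of 4)
horn presence: PP × Pp → 2 PP, 2 Pp → 4 P_ (out of 4)
Combine (counts out of 4 × 4 = 16): Hereford-pattern/polled (H_P_) = 2×4 = 8; solid/polled (hhP_) = 2×4 = 8
Phenotype counts (out of 16): 8 Hereford-pattern/polled, 8 solid/polled
solid/polled: 8 out of 16 → fraction 1/2
Expected count = 1/2 × 944 = 472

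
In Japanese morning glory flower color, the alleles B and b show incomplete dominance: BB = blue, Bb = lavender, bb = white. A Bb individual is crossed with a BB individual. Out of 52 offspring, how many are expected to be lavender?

Punnett square for Bb × BB:
Offspring genotypes: 2 BB, 2 Bb
Phenotype counts: 2 blue, 2 lavender
lavender: 2 out of 4 → fraction 1/2
Expected count = 1/2 × 52 = 26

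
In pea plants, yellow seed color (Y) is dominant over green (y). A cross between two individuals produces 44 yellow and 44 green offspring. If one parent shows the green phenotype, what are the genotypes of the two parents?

Observed offspring: 44 yellow, 44 green
The observed ratio simplifies to 1:1. One parent shows green, so its genotype must be yy. A 1:1 offspring split requires the other parent to be heterozygous (Yy).
Parent genotypes: yy × Yy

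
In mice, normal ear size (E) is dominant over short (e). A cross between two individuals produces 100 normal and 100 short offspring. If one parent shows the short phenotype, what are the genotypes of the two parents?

Observed offspring: 100 normal, 100 short
The observed ratio simplifies to 1:1. One parent shows short, so its genotype must be ee. A 1:1 offspring split requires the other parent to be heterozygous (Ee).
Parent genotypes: ee × Ee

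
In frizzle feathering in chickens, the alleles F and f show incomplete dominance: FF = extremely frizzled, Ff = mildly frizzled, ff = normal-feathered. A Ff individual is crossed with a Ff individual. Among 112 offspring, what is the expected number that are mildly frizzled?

Punnett square for Ff × Ff:
Offspring genotypes: 1 FF, 2 Ff, 1 ff
Phenotype counts: 1 extremely frizzled, 2 mildly frizzled, 1 normal-feathered
mildly frizzled: 2 out of 4 → fraction 1/2
Expected count = 1/2 × 112 = 56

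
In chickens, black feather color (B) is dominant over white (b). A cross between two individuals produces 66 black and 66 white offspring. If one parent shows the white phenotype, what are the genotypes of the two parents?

Observed offspring: 66 black, 66 white
The observed ratio simplifies to 1:1. One parent shows white, so its genotype must be bb. A 1:1 offspring split requires the other parent to be heterozygous (Bb).
Parent genotypes: bb × Bb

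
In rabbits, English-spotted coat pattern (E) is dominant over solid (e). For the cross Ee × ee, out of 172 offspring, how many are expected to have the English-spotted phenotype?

Punnett square for Ee × ee:
Offspring genotypes: 2 Ee, 2 ee
Total offspring: 4
Count with target: 2
Probability: 2/4 = 1/2
Expected count = 1/2 × 172 = 86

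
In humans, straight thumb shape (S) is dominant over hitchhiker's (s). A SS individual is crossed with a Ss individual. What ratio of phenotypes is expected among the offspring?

Punnett square for SS × Ss:
Offspring genotypes: 2 SS, 2 Ss
straight: 4, hitchhiker's: 0
Ratio: all straight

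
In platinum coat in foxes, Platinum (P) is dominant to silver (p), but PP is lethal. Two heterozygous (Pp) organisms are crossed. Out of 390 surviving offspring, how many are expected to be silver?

Cross: Pp × Pp
Punnett square offspring (before lethality): 1 PP, 2 Pp, 1 pp
The PP genotype is lethal (embryos die); surviving offspring: 2 Pp, 1 pp
silver: 1 out of 3 → fraction 1/3
Expected count = 1/3 × 390 = 130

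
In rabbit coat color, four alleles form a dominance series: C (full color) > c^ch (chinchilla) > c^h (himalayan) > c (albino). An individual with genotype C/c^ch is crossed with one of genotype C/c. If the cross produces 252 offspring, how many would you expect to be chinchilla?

Cross: C/c^ch × C/c
Allele dominance: C > c^ch > c^h > c
Offspring genotypes: 1 C/C, 1 C/c, 1 C/c^ch, 1 c^ch/c
Phenotype counts: 3 full color, 1 chinchilla
chinchilla: 1 out of 4 → fraction 1/4
Expected count = 1/4 × 252 = 63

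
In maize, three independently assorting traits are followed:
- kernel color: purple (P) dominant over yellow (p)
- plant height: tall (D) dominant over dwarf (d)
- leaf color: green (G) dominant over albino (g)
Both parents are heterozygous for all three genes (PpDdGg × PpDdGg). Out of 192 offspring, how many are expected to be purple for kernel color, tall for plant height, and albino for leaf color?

Trihybrid cross: PpDdGg × PpDdGg
Each trait segregates independently with a 3:1 phenotypic ratio, so each gene contributes 3/4 (dominant) or 1/4 (recessive).
Target: purple (kernel color), tall (plant height), albino (leaf color)
Probability = product of independent per-trait probabilities
= 3/4 × 3/4 × 1/4 = 9/64
Expected count = 9/64 × 192 = 27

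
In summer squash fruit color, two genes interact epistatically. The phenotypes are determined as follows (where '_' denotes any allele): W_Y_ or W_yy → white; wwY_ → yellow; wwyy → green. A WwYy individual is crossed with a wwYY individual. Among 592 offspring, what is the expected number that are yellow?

Cross: WwYy × wwYY — consider each gene separately:
W gene: Ww × ww → 2 Ww, 2 ww → 2 W_ : 2 ww (out of 4)
Y gene: Yy × YY → 2 YY, 2 Yy → 4 Y_ (out of 4)
Genotype classes (out of 4 × 4 = 16): W_Y_ = 2×4 = 8; wwY_ = 2×4 = 8
Apply the phenotype rules: W_Y_ (8) → white; wwY_ (8) → yellow
Phenotype counts (out of 16): 8 white, 8 yellow
yellow: 8 out of 16 → fraction 1/2
Expected count = 1/2 × 592 = 296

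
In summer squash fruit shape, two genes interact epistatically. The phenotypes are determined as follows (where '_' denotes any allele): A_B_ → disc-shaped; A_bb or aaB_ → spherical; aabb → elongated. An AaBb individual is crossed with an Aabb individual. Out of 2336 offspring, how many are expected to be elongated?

Cross: AaBb × Aabb — consider each gene separately:
A gene: Aa × Aa → 1 AA, 2 Aa, 1 aa → 3 A_ : 1 aa (out of 4)
B gene: Bb × bb → 2 Bb, 2 bb → 2 B_ : 2 bb (out of 4)
Genotype classes (out of 4 × 4 = 16): A_B_ = 3×2 = 6; A_bb = 3×2 = 6; aaB_ = 1×2 = 2; aabb = 1×2 = 2
Apply the phenotype rules: A_B_ (6) → disc-shaped; A_bb (6) + aaB_ (2) → spherical; aabb (2) → elongated
Phenotype counts (out of 16): 6 disc-shaped, 8 spherical, 2 elongated
elongated: 2 out of 16 → fraction 1/8
Expected count = 1/8 × 2336 = 292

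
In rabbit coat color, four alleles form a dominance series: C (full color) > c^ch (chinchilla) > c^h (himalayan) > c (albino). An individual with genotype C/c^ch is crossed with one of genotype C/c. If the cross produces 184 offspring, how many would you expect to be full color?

Cross: C/c^ch × C/c
Allele dominance: C > c^ch > c^h > c
Offspring genotypes: 1 C/C, 1 C/c, 1 C/c^ch, 1 c^ch/c
Phenotype counts: 3 full color, 1 chinchilla
full color: 3 out of 4 → fraction 3/4
Expected count = 3/4 × 184 = 138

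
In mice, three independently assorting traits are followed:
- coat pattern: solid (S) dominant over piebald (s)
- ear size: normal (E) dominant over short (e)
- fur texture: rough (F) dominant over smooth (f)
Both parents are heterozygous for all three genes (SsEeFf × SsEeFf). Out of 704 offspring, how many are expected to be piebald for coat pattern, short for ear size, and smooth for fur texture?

Trihybrid cross: SsEeFf × SsEeFf
Each trait segregates independently with a 3:1 phenotypic ratio, so each gene contributes 3/4 (dominant) or 1/4 (recessive).
Target: piebald (coat pattern), short (ear size), smooth (fur texture)
Probability = product of independent per-trait probabilities
= 1/4 × 1/4 × 1/4 = 1/64
Expected count = 1/64 × 704 = 11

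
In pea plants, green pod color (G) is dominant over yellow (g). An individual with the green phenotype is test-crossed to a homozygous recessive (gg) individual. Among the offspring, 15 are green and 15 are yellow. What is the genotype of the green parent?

Test cross: ? × gg
Offspring: 15 green, 15 yellow — approximately 1:1.
A 1:1 ratio in a test cross indicates the unknown parent is heterozygous (Gg).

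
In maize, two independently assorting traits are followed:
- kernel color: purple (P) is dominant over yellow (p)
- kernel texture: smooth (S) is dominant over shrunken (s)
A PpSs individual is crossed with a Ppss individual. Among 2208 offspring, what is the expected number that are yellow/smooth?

Dihybrid cross PpSs × Ppss — consider each gene separately:
kernel color: Pp × Pp → 1 PP, 2 Pp, 1 pp → 3 P_ : 1 pp (out of 4)
kernel texture: Ss × ss → 2 Ss, 2 ss → 2 S_ : 2 ss (out of 4)
Combine (counts out of 4 × 4 = 16): purple/smooth (P_S_) = 3×2 = 6; purple/shrunken (P_ss) = 3×2 = 6; yellow/smooth (ppS_) = 1×2 = 2; yellow/shrunken (ppss) = 1×2 = 2
Phenotype counts (out of 16): 6 purple/smooth, 6 purple/shrunken, 2 yellow/smooth, 2 yellow/shrunken
yellow/smooth: 2 out of 16 → fraction 1/8
Expected count = 1/8 × 2208 = 276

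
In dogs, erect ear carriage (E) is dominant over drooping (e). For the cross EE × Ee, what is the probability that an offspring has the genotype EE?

Punnett square for EE × Ee:
Offspring genotypes: 2 EE, 2 Ee
Total offspring: 4
Count with target: 2
Probability: 2/4 = 1/2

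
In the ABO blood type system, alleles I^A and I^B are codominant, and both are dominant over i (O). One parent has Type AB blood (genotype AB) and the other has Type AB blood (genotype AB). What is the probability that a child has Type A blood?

Cross: AB × AB
Possible offspring genotypes: 1 AA, 2 AB, 1 BB
Blood type counts: 1 Type A, 2 Type AB, 1 Type B
Probability of Type A: 1/4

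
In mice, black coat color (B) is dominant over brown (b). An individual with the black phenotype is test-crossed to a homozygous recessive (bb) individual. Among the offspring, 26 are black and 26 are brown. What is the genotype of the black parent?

Test cross: ? × bb
Offspring: 26 black, 26 brown — approximately 1:1.
A 1:1 ratio in a test cross indicates the unknown parent is heterozygous (Bb).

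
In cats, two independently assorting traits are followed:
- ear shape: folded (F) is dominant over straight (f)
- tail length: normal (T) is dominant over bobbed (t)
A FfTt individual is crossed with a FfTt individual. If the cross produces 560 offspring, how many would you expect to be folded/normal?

Dihybrid cross FfTt × FfTt — consider each gene separately:
ear shape: Ff × Ff → 1 FF, 2 Ff, 1 ff → 3 F_ : 1 ff (out of 4)
tail length: Tt × Tt → 1 TT, 2 Tt, 1 tt → 3 T_ : 1 tt (out of 4)
Combine (counts out of 4 × 4 = 16): folded/normal (F_T_) = 3×3 = 9; folded/bobbed (F_tt) = 3×1 = 3; straight/normal (ffT_) = 1×3 = 3; straight/bobbed (fftt) = 1×1 = 1
Phenotype counts (out of 16): 9 folded/normal, 3 folded/bobbed, 3 straight/normal, 1 straight/bobbed
folded/normal: 9 out of 16 → fraction 9/16
Expected count = 9/16 × 560 = 315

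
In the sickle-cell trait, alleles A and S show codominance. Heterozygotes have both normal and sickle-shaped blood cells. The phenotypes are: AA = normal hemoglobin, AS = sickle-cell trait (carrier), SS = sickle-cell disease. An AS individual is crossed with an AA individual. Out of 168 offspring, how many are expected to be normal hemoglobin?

Punnett square for AS × AA:
Offspring genotypes: 2 AA, 2 AS
Phenotype counts: 2 normal hemoglobin, 2 sickle-cell trait (carrier)
normal hemoglobin: 2 out of 4 → fraction 1/2
Expected count = 1/2 × 168 = 84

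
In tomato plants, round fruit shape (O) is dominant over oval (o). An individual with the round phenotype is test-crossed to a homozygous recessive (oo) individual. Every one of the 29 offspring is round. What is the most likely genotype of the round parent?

Test cross: ? × oo
All offspring are round.
If the unknown parent were heterozygous (Oo), about half of 29 offspring would be oval; none are. The unknown parent is most likely homozygous dominant (OO).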